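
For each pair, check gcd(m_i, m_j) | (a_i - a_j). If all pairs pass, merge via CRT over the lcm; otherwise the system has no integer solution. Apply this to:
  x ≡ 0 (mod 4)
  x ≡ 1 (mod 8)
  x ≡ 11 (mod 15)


Moduli 4, 8, 15 are not pairwise coprime, so CRT works modulo lcm(m_i) when all pairwise compatibility conditions hold.
Pairwise compatibility: gcd(m_i, m_j) must divide a_i - a_j for every pair.
Merge one congruence at a time:
  Start: x ≡ 0 (mod 4).
  Combine with x ≡ 1 (mod 8): gcd(4, 8) = 4, and 1 - 0 = 1 is NOT divisible by 4.
    ⇒ system is inconsistent (no integer solution).

No solution (the system is inconsistent).


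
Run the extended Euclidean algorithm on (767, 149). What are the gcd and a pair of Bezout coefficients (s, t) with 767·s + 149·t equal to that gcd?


Euclidean algorithm on (767, 149) — divide until remainder is 0:
  767 = 5 · 149 + 22
  149 = 6 · 22 + 17
  22 = 1 · 17 + 5
  17 = 3 · 5 + 2
  5 = 2 · 2 + 1
  2 = 2 · 1 + 0
gcd(767, 149) = 1.
Track Bezout coefficients alongside the remainders: start with r₀ = 767 = a·1 + b·0 (s = 1, t = 0) and r₁ = 149 = a·0 + b·1 (s = 0, t = 1); each new remainder r_{k+1} = r_{k-1} − q_k·r_k inherits s_{k+1} = s_{k-1} − q_k·s_k, t_{k+1} = t_{k-1} − q_k·t_k, so r_k = a·s_k + b·t_k at every step:
  q = 5: r = 22, s = 1 − 5·0 = 1, t = 0 − 5·1 = -5  (check: 767·1 + 149·(-5) = 22)
  q = 6: r = 17, s = 0 − 6·1 = -6, t = 1 − 6·(-5) = 31  (check: 767·(-6) + 149·31 = 17)
  q = 1: r = 5, s = 1 − 1·(-6) = 7, t = -5 − 1·31 = -36  (check: 767·7 + 149·(-36) = 5)
  q = 3: r = 2, s = -6 − 3·7 = -27, t = 31 − 3·(-36) = 139  (check: 767·(-27) + 149·139 = 2)
  q = 2: r = 1, s = 7 − 2·(-27) = 61, t = -36 − 2·139 = -314  (check: 767·61 + 149·(-314) = 1)
The row with r = 1 (the gcd) gives the Bezout coefficients s = 61, t = -314.
Result: 767 · (61) + 149 · (-314) = 1.

gcd(767, 149) = 1; s = 61, t = -314 (check: 767·61 + 149·(-314) = 1).


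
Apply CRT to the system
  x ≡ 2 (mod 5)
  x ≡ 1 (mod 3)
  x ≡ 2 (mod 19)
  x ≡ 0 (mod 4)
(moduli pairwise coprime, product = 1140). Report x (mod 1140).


Product of moduli M = 5 · 3 · 19 · 4 = 1140.
Merge one congruence at a time:
  Start: x ≡ 2 (mod 5).
  Combine with x ≡ 1 (mod 3); new modulus lcm = 15.
    Write x = 2 + 5·t and substitute into x ≡ 1 (mod 3): 5·t ≡ 1 − 2 = -1 (mod 3).
    Reduce coefficients mod 3: 2·t ≡ 2 (mod 3).
    The inverse of 2 mod 3 is 2 (since 2·2 = 4 = 1·3 + 1), so t ≡ 2·2 = 4 ≡ 1 (mod 3).
    Then x = 2 + 5·1 = 7, valid modulo lcm(5, 3) = 15: x ≡ 7 (mod 15).
  Combine with x ≡ 2 (mod 19); new modulus lcm = 285.
    Write x = 7 + 15·t and substitute into x ≡ 2 (mod 19): 15·t ≡ 2 − 7 = -5 (mod 19).
    Reduce coefficients mod 19: 15·t ≡ 14 (mod 19).
    The inverse of 15 mod 19 is 14 (since 15·14 = 210 = 11·19 + 1), so t ≡ 14·14 = 196 ≡ 6 (mod 19).
    Then x = 7 + 15·6 = 97, valid modulo lcm(15, 19) = 285: x ≡ 97 (mod 285).
  Combine with x ≡ 0 (mod 4); new modulus lcm = 1140.
    Write x = 97 + 285·t and substitute into x ≡ 0 (mod 4): 285·t ≡ 0 − 97 = -97 (mod 4).
    Reduce coefficients mod 4: 1·t ≡ 3 (mod 4).
    So t ≡ 3 (mod 4).
    Then x = 97 + 285·3 = 952, valid modulo lcm(285, 4) = 1140: x ≡ 952 (mod 1140).
Verify against each original: 952 mod 5 = 2, 952 mod 3 = 1, 952 mod 19 = 2, 952 mod 4 = 0.

x ≡ 952 (mod 1140).


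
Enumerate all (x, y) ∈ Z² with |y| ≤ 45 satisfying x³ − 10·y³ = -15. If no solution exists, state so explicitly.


The equation is x³ - 10y³ = -15. For fixed y, x³ = 10·y³ − 15, so a solution requires the RHS to be a perfect cube.
Strategy: iterate y from -45 to 45, compute RHS = 10·y³ − 15, and check whether it is a (positive or negative) perfect cube.
Check small values of y:
  y = 0: RHS = -15 is not a perfect cube.
  y = 1: RHS = -5 is not a perfect cube.
  y = -1: RHS = -25 is not a perfect cube.
  y = 2: RHS = 65 is not a perfect cube.
  y = -2: RHS = -95 is not a perfect cube.
  y = 3: RHS = 255 is not a perfect cube.
  y = -3: RHS = -285 is not a perfect cube.
Continuing the search up to |y| = 45 finds no solutions either.
No (x, y) in the scanned range satisfies the equation.

No integer solutions with |y| ≤ 45.


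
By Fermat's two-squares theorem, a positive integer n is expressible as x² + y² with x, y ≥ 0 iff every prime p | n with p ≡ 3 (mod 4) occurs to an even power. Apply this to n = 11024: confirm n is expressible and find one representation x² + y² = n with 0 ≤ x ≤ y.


Step 1: Factor n = 11024 = 2^4 · 13 · 53.
Step 2: Check the mod-4 condition on each prime factor: 2 = 2 (special); 13 ≡ 1 (mod 4), exponent 1; 53 ≡ 1 (mod 4), exponent 1.
All primes ≡ 3 (mod 4) appear to even exponent (or don't appear), so by the two-squares theorem n IS expressible as a sum of two squares.
Step 3: Build a representation. Group n = k² · m with k = 4 and m = 13 · 53 = 689 (a product of primes ≡ 1 (mod 4)); a representation of m scales to one of n via (k·x)² + (k·y)² = k²(x² + y²). Each prime p ≡ 1 (mod 4) is itself a sum of two squares; find a² by testing p − a² for a perfect square:
  13: 13 − 1² = 12, 13 − 2² = 9 = 3² ⇒ 13 = 2² + 3².
  53: 53 − 1² = 52, 53 − 2² = 49 = 7² ⇒ 53 = 2² + 7².
  Combine using the Brahmagupta–Fibonacci identity (a² + b²)(c² + d²) = (ac − bd)² + (ad + bc)² = (ac + bd)² + (ad − bc)²:
  13 · 53 = 689: from (2² + 3²)(2² + 7²), take (2·2 − 3·7, 2·7 + 3·2) = (4 − 21, 14 + 6) = (-17, 20); dropping signs (only squares matter) gives (17, 20); check 17² + 20² = 289 + 400 = 689 ✓.
  Scale by k = 4: (4·17, 4·20) = (68, 80).
Step 4: Order so x ≤ y and verify: 68² + 80² = 4624 + 6400 = 11024 = n. ✓

n = 11024 = 68² + 80² (one valid representation with x ≤ y).


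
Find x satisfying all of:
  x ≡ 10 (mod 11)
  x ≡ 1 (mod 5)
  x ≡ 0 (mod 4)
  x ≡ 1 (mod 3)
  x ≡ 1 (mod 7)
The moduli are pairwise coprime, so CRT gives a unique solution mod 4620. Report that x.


Product of moduli M = 11 · 5 · 4 · 3 · 7 = 4620.
Merge one congruence at a time:
  Start: x ≡ 10 (mod 11).
  Combine with x ≡ 1 (mod 5); new modulus lcm = 55.
    Write x = 10 + 11·t and substitute into x ≡ 1 (mod 5): 11·t ≡ 1 − 10 = -9 (mod 5).
    Reduce coefficients mod 5: 1·t ≡ 1 (mod 5).
    So t ≡ 1 (mod 5).
    Then x = 10 + 11·1 = 21, valid modulo lcm(11, 5) = 55: x ≡ 21 (mod 55).
  Combine with x ≡ 0 (mod 4); new modulus lcm = 220.
    Write x = 21 + 55·t and substitute into x ≡ 0 (mod 4): 55·t ≡ 0 − 21 = -21 (mod 4).
    Reduce coefficients mod 4: 3·t ≡ 3 (mod 4).
    The inverse of 3 mod 4 is 3 (since 3·3 = 9 = 2·4 + 1), so t ≡ 3·3 = 9 ≡ 1 (mod 4).
    Then x = 21 + 55·1 = 76, valid modulo lcm(55, 4) = 220: x ≡ 76 (mod 220).
  Combine with x ≡ 1 (mod 3); new modulus lcm = 660.
    Write x = 76 + 220·t and substitute into x ≡ 1 (mod 3): 220·t ≡ 1 − 76 = -75 (mod 3).
    Reduce coefficients mod 3: 1·t ≡ 0 (mod 3).
    So t ≡ 0 (mod 3).
    Then x = 76 + 220·0 = 76, valid modulo lcm(220, 3) = 660: x ≡ 76 (mod 660).
  Combine with x ≡ 1 (mod 7); new modulus lcm = 4620.
    Write x = 76 + 660·t and substitute into x ≡ 1 (mod 7): 660·t ≡ 1 − 76 = -75 (mod 7).
    Reduce coefficients mod 7: 2·t ≡ 2 (mod 7).
    The inverse of 2 mod 7 is 4 (since 2·4 = 8 = 1·7 + 1), so t ≡ 4·2 = 8 ≡ 1 (mod 7).
    Then x = 76 + 660·1 = 736, valid modulo lcm(660, 7) = 4620: x ≡ 736 (mod 4620).
Verify against each original: 736 mod 11 = 10, 736 mod 5 = 1, 736 mod 4 = 0, 736 mod 3 = 1, 736 mod 7 = 1.

x ≡ 736 (mod 4620).


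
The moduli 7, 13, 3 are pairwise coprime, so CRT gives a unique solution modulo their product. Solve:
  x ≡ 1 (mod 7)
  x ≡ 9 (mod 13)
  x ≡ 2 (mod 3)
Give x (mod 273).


Moduli 7, 13, 3 are pairwise coprime; by CRT there is a unique solution modulo M = 7 · 13 · 3 = 273.
Solve pairwise, accumulating the modulus:
  Start with x ≡ 1 (mod 7).
  Combine with x ≡ 9 (mod 13): since gcd(7, 13) = 1, we get a unique residue mod 91.
    Write x = 1 + 7·t and substitute into x ≡ 9 (mod 13): 7·t ≡ 9 − 1 = 8 (mod 13).
    The inverse of 7 mod 13 is 2 (since 7·2 = 14 = 1·13 + 1), so t ≡ 2·8 = 16 ≡ 3 (mod 13).
    Then x = 1 + 7·3 = 22, valid modulo lcm(7, 13) = 91: x ≡ 22 (mod 91).
  Combine with x ≡ 2 (mod 3): since gcd(91, 3) = 1, we get a unique residue mod 273.
    Write x = 22 + 91·t and substitute into x ≡ 2 (mod 3): 91·t ≡ 2 − 22 = -20 (mod 3).
    Reduce coefficients mod 3: 1·t ≡ 1 (mod 3).
    So t ≡ 1 (mod 3).
    Then x = 22 + 91·1 = 113, valid modulo lcm(91, 3) = 273: x ≡ 113 (mod 273).
Verify: 113 mod 7 = 1 ✓, 113 mod 13 = 9 ✓, 113 mod 3 = 2 ✓.

x ≡ 113 (mod 273).


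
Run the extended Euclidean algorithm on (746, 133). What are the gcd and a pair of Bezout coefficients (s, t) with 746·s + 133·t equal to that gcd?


Euclidean algorithm on (746, 133) — divide until remainder is 0:
  746 = 5 · 133 + 81
  133 = 1 · 81 + 52
  81 = 1 · 52 + 29
  52 = 1 · 29 + 23
  29 = 1 · 23 + 6
  23 = 3 · 6 + 5
  6 = 1 · 5 + 1
  5 = 5 · 1 + 0
gcd(746, 133) = 1.
Track Bezout coefficients alongside the remainders: start with r₀ = 746 = a·1 + b·0 (s = 1, t = 0) and r₁ = 133 = a·0 + b·1 (s = 0, t = 1); each new remainder r_{k+1} = r_{k-1} − q_k·r_k inherits s_{k+1} = s_{k-1} − q_k·s_k, t_{k+1} = t_{k-1} − q_k·t_k, so r_k = a·s_k + b·t_k at every step:
  q = 5: r = 81, s = 1 − 5·0 = 1, t = 0 − 5·1 = -5  (check: 746·1 + 133·(-5) = 81)
  q = 1: r = 52, s = 0 − 1·1 = -1, t = 1 − 1·(-5) = 6  (check: 746·(-1) + 133·6 = 52)
  q = 1: r = 29, s = 1 − 1·(-1) = 2, t = -5 − 1·6 = -11  (check: 746·2 + 133·(-11) = 29)
  q = 1: r = 23, s = -1 − 1·2 = -3, t = 6 − 1·(-11) = 17  (check: 746·(-3) + 133·17 = 23)
  q = 1: r = 6, s = 2 − 1·(-3) = 5, t = -11 − 1·17 = -28  (check: 746·5 + 133·(-28) = 6)
  q = 3: r = 5, s = -3 − 3·5 = -18, t = 17 − 3·(-28) = 101  (check: 746·(-18) + 133·101 = 5)
  q = 1: r = 1, s = 5 − 1·(-18) = 23, t = -28 − 1·101 = -129  (check: 746·23 + 133·(-129) = 1)
The row with r = 1 (the gcd) gives the Bezout coefficients s = 23, t = -129.
Result: 746 · (23) + 133 · (-129) = 1.

gcd(746, 133) = 1; s = 23, t = -129 (check: 746·23 + 133·(-129) = 1).


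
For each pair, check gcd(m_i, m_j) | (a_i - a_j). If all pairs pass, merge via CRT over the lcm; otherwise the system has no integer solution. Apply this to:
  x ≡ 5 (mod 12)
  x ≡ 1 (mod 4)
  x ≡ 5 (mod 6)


Moduli 12, 4, 6 are not pairwise coprime, so CRT works modulo lcm(m_i) when all pairwise compatibility conditions hold.
Pairwise compatibility: gcd(m_i, m_j) must divide a_i - a_j for every pair.
Merge one congruence at a time:
  Start: x ≡ 5 (mod 12).
  Combine with x ≡ 1 (mod 4): gcd(12, 4) = 4; 1 - 5 = -4, which IS divisible by 4, so compatible.
    Write x = 5 + 12·t and substitute into x ≡ 1 (mod 4): 12·t ≡ 1 − 5 = -4 (mod 4).
    Divide the congruence (and modulus) by g = 4: 3·t ≡ -1 (mod 1).
    Modulo 1 every t works; take t = 0.
    Then x = 5 + 12·0 = 5, valid modulo lcm(12, 4) = 12: x ≡ 5 (mod 12).
  Combine with x ≡ 5 (mod 6): gcd(12, 6) = 6; 5 - 5 = 0, which IS divisible by 6, so compatible.
    Write x = 5 + 12·t and substitute into x ≡ 5 (mod 6): 12·t ≡ 5 − 5 = 0 (mod 6).
    Divide the congruence (and modulus) by g = 6: 2·t ≡ 0 (mod 1).
    Modulo 1 every t works; take t = 0.
    Then x = 5 + 12·0 = 5, valid modulo lcm(12, 6) = 12: x ≡ 5 (mod 12).
Verify: 5 mod 12 = 5, 5 mod 4 = 1, 5 mod 6 = 5.

x ≡ 5 (mod 12).


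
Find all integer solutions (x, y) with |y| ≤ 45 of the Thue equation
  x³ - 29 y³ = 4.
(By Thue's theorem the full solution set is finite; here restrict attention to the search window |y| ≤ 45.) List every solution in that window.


The equation is x³ - 29y³ = 4. For fixed y, x³ = 29·y³ + 4, so a solution requires the RHS to be a perfect cube.
Strategy: iterate y from -45 to 45, compute RHS = 29·y³ + 4, and check whether it is a (positive or negative) perfect cube.
Check small values of y:
  y = 0: RHS = 4 is not a perfect cube.
  y = 1: RHS = 33 is not a perfect cube.
  y = -1: RHS = -25 is not a perfect cube.
  y = 2: RHS = 236 is not a perfect cube.
  y = -2: RHS = -228 is not a perfect cube.
  y = 3: RHS = 787 is not a perfect cube.
  y = -3: RHS = -779 is not a perfect cube.
Continuing the search up to |y| = 45 finds no solutions either.
No (x, y) in the scanned range satisfies the equation.

No integer solutions with |y| ≤ 45.


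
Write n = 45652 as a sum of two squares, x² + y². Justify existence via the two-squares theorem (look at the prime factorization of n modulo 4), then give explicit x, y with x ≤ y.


Step 1: Factor n = 45652 = 2^2 · 101 · 113.
Step 2: Check the mod-4 condition on each prime factor: 2 = 2 (special); 101 ≡ 1 (mod 4), exponent 1; 113 ≡ 1 (mod 4), exponent 1.
All primes ≡ 3 (mod 4) appear to even exponent (or don't appear), so by the two-squares theorem n IS expressible as a sum of two squares.
Step 3: Build a representation. Group n = k² · m with k = 2 and m = 101 · 113 = 11413 (a product of primes ≡ 1 (mod 4)); a representation of m scales to one of n via (k·x)² + (k·y)² = k²(x² + y²). Each prime p ≡ 1 (mod 4) is itself a sum of two squares; find a² by testing p − a² for a perfect square:
  101: 101 − 1² = 100 = 10² ⇒ 101 = 1² + 10².
  113: 113 − 1² = 112, 113 − 2² = 109, 113 − 3² = 104, 113 − 4² = 97, 113 − 5² = 88, 113 − 6² = 77, 113 − 7² = 64 = 8² ⇒ 113 = 7² + 8².
  Combine using the Brahmagupta–Fibonacci identity (a² + b²)(c² + d²) = (ac − bd)² + (ad + bc)² = (ac + bd)² + (ad − bc)²:
  101 · 113 = 11413: from (1² + 10²)(7² + 8²), take (1·7 − 10·8, 1·8 + 10·7) = (7 − 80, 8 + 70) = (-73, 78); dropping signs (only squares matter) gives (73, 78); check 73² + 78² = 5329 + 6084 = 11413 ✓.
  Scale by k = 2: (2·73, 2·78) = (146, 156).
Step 4: Order so x ≤ y and verify: 146² + 156² = 21316 + 24336 = 45652 = n. ✓

n = 45652 = 146² + 156² (one valid representation with x ≤ y).


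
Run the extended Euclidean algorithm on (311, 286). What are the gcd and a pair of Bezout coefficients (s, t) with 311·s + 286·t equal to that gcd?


Euclidean algorithm on (311, 286) — divide until remainder is 0:
  311 = 1 · 286 + 25
  286 = 11 · 25 + 11
  25 = 2 · 11 + 3
  11 = 3 · 3 + 2
  3 = 1 · 2 + 1
  2 = 2 · 1 + 0
gcd(311, 286) = 1.
Track Bezout coefficients alongside the remainders: start with r₀ = 311 = a·1 + b·0 (s = 1, t = 0) and r₁ = 286 = a·0 + b·1 (s = 0, t = 1); each new remainder r_{k+1} = r_{k-1} − q_k·r_k inherits s_{k+1} = s_{k-1} − q_k·s_k, t_{k+1} = t_{k-1} − q_k·t_k, so r_k = a·s_k + b·t_k at every step:
  q = 1: r = 25, s = 1 − 1·0 = 1, t = 0 − 1·1 = -1  (check: 311·1 + 286·(-1) = 25)
  q = 11: r = 11, s = 0 − 11·1 = -11, t = 1 − 11·(-1) = 12  (check: 311·(-11) + 286·12 = 11)
  q = 2: r = 3, s = 1 − 2·(-11) = 23, t = -1 − 2·12 = -25  (check: 311·23 + 286·(-25) = 3)
  q = 3: r = 2, s = -11 − 3·23 = -80, t = 12 − 3·(-25) = 87  (check: 311·(-80) + 286·87 = 2)
  q = 1: r = 1, s = 23 − 1·(-80) = 103, t = -25 − 1·87 = -112  (check: 311·103 + 286·(-112) = 1)
The row with r = 1 (the gcd) gives the Bezout coefficients s = 103, t = -112.
Result: 311 · (103) + 286 · (-112) = 1.

gcd(311, 286) = 1; s = 103, t = -112 (check: 311·103 + 286·(-112) = 1).


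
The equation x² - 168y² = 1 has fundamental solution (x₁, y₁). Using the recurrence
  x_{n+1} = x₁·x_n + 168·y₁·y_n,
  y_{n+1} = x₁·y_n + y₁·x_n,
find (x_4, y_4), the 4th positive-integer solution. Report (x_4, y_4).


Step 1: Find the fundamental solution (x₁, y₁) of x² - 168y² = 1.
  Expand √168 as a continued fraction. a₀ = ⌊√168⌋ = 12; iterate m_{k+1} = d_k·a_k − m_k, d_{k+1} = (168 − m_{k+1}²)/d_k, a_{k+1} = ⌊(a₀ + m_{k+1})/d_{k+1}⌋ (starting m₀ = 0, d₀ = 1), with convergents p_k = a_k·p_{k-1} + p_{k-2}, q_k = a_k·q_{k-1} + q_{k-2} (p₋₁ = 1, q₋₁ = 0):
  k = 0: a₀ = 12; p₀/q₀ = 12/1; p₀² − 168·q₀² = 144 − 168 = -24.
  k = 1: m = 12, d = 24, a = ⌊(12 + 12)/24⌋ = 1; p/q = (1·12 + 1)/(1·1 + 0) = 13/1; p² − 168·q² = 169 − 168 = 1.
  The first convergent with p² − 168·q² = 1 gives the fundamental solution (x₁, y₁) = (13, 1).
Step 2: Apply the recurrence (x_{n+1}, y_{n+1}) = (x₁x_n + 168y₁y_n, x₁y_n + y₁x_n) repeatedly.
  From (x_1, y_1) = (13, 1): x_2 = 13·13 + 168·1·1 = 337; y_2 = 13·1 + 1·13 = 26.
  From (x_2, y_2) = (337, 26): x_3 = 13·337 + 168·1·26 = 8749; y_3 = 13·26 + 1·337 = 675.
  From (x_3, y_3) = (8749, 675): x_4 = 13·8749 + 168·1·675 = 227137; y_4 = 13·675 + 1·8749 = 17524.
Step 3: Verify x_4² - 168·y_4² = 51591216769 - 51591216768 = 1 (should be 1). ✓

(x_1, y_1) = (13, 1); (x_4, y_4) = (227137, 17524).


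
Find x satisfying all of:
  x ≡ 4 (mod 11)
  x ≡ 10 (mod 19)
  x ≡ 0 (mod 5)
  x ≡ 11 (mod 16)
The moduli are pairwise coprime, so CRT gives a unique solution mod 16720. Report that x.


Product of moduli M = 11 · 19 · 5 · 16 = 16720.
Merge one congruence at a time:
  Start: x ≡ 4 (mod 11).
  Combine with x ≡ 10 (mod 19); new modulus lcm = 209.
    Write x = 4 + 11·t and substitute into x ≡ 10 (mod 19): 11·t ≡ 10 − 4 = 6 (mod 19).
    The inverse of 11 mod 19 is 7 (since 11·7 = 77 = 4·19 + 1), so t ≡ 7·6 = 42 ≡ 4 (mod 19).
    Then x = 4 + 11·4 = 48, valid modulo lcm(11, 19) = 209: x ≡ 48 (mod 209).
  Combine with x ≡ 0 (mod 5); new modulus lcm = 1045.
    Write x = 48 + 209·t and substitute into x ≡ 0 (mod 5): 209·t ≡ 0 − 48 = -48 (mod 5).
    Reduce coefficients mod 5: 4·t ≡ 2 (mod 5).
    The inverse of 4 mod 5 is 4 (since 4·4 = 16 = 3·5 + 1), so t ≡ 4·2 = 8 ≡ 3 (mod 5).
    Then x = 48 + 209·3 = 675, valid modulo lcm(209, 5) = 1045: x ≡ 675 (mod 1045).
  Combine with x ≡ 11 (mod 16); new modulus lcm = 16720.
    Write x = 675 + 1045·t and substitute into x ≡ 11 (mod 16): 1045·t ≡ 11 − 675 = -664 (mod 16).
    Reduce coefficients mod 16: 5·t ≡ 8 (mod 16).
    The inverse of 5 mod 16 is 13 (since 5·13 = 65 = 4·16 + 1), so t ≡ 13·8 = 104 ≡ 8 (mod 16).
    Then x = 675 + 1045·8 = 9035, valid modulo lcm(1045, 16) = 16720: x ≡ 9035 (mod 16720).
Verify against each original: 9035 mod 11 = 4, 9035 mod 19 = 10, 9035 mod 5 = 0, 9035 mod 16 = 11.

x ≡ 9035 (mod 16720).


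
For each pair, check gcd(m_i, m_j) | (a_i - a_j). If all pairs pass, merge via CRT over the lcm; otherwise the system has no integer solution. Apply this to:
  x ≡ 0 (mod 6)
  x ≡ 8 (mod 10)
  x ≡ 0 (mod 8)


Moduli 6, 10, 8 are not pairwise coprime, so CRT works modulo lcm(m_i) when all pairwise compatibility conditions hold.
Pairwise compatibility: gcd(m_i, m_j) must divide a_i - a_j for every pair.
Merge one congruence at a time:
  Start: x ≡ 0 (mod 6).
  Combine with x ≡ 8 (mod 10): gcd(6, 10) = 2; 8 - 0 = 8, which IS divisible by 2, so compatible.
    Write x = 0 + 6·t and substitute into x ≡ 8 (mod 10): 6·t ≡ 8 − 0 = 8 (mod 10).
    Divide the congruence (and modulus) by g = 2: 3·t ≡ 4 (mod 5).
    The inverse of 3 mod 5 is 2 (since 3·2 = 6 = 1·5 + 1), so t ≡ 2·4 = 8 ≡ 3 (mod 5).
    Then x = 0 + 6·3 = 18, valid modulo lcm(6, 10) = 30: x ≡ 18 (mod 30).
  Combine with x ≡ 0 (mod 8): gcd(30, 8) = 2; 0 - 18 = -18, which IS divisible by 2, so compatible.
    Write x = 18 + 30·t and substitute into x ≡ 0 (mod 8): 30·t ≡ 0 − 18 = -18 (mod 8).
    Divide the congruence (and modulus) by g = 2: 15·t ≡ -9 (mod 4).
    Reduce coefficients mod 4: 3·t ≡ 3 (mod 4).
    The inverse of 3 mod 4 is 3 (since 3·3 = 9 = 2·4 + 1), so t ≡ 3·3 = 9 ≡ 1 (mod 4).
    Then x = 18 + 30·1 = 48, valid modulo lcm(30, 8) = 120: x ≡ 48 (mod 120).
Verify: 48 mod 6 = 0, 48 mod 10 = 8, 48 mod 8 = 0.

x ≡ 48 (mod 120).


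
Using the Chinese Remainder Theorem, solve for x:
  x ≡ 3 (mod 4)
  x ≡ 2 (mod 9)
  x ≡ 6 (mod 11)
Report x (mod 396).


Moduli 4, 9, 11 are pairwise coprime; by CRT there is a unique solution modulo M = 4 · 9 · 11 = 396.
Solve pairwise, accumulating the modulus:
  Start with x ≡ 3 (mod 4).
  Combine with x ≡ 2 (mod 9): since gcd(4, 9) = 1, we get a unique residue mod 36.
    Write x = 3 + 4·t and substitute into x ≡ 2 (mod 9): 4·t ≡ 2 − 3 = -1 (mod 9).
    Reduce coefficients mod 9: 4·t ≡ 8 (mod 9).
    The inverse of 4 mod 9 is 7 (since 4·7 = 28 = 3·9 + 1), so t ≡ 7·8 = 56 ≡ 2 (mod 9).
    Then x = 3 + 4·2 = 11, valid modulo lcm(4, 9) = 36: x ≡ 11 (mod 36).
  Combine with x ≡ 6 (mod 11): since gcd(36, 11) = 1, we get a unique residue mod 396.
    Write x = 11 + 36·t and substitute into x ≡ 6 (mod 11): 36·t ≡ 6 − 11 = -5 (mod 11).
    Reduce coefficients mod 11: 3·t ≡ 6 (mod 11).
    The inverse of 3 mod 11 is 4 (since 3·4 = 12 = 1·11 + 1), so t ≡ 4·6 = 24 ≡ 2 (mod 11).
    Then x = 11 + 36·2 = 83, valid modulo lcm(36, 11) = 396: x ≡ 83 (mod 396).
Verify: 83 mod 4 = 3 ✓, 83 mod 9 = 2 ✓, 83 mod 11 = 6 ✓.

x ≡ 83 (mod 396).


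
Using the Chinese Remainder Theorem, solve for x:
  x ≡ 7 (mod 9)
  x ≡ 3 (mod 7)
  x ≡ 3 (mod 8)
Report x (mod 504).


Moduli 9, 7, 8 are pairwise coprime; by CRT there is a unique solution modulo M = 9 · 7 · 8 = 504.
Solve pairwise, accumulating the modulus:
  Start with x ≡ 7 (mod 9).
  Combine with x ≡ 3 (mod 7): since gcd(9, 7) = 1, we get a unique residue mod 63.
    Write x = 7 + 9·t and substitute into x ≡ 3 (mod 7): 9·t ≡ 3 − 7 = -4 (mod 7).
    Reduce coefficients mod 7: 2·t ≡ 3 (mod 7).
    The inverse of 2 mod 7 is 4 (since 2·4 = 8 = 1·7 + 1), so t ≡ 4·3 = 12 ≡ 5 (mod 7).
    Then x = 7 + 9·5 = 52, valid modulo lcm(9, 7) = 63: x ≡ 52 (mod 63).
  Combine with x ≡ 3 (mod 8): since gcd(63, 8) = 1, we get a unique residue mod 504.
    Write x = 52 + 63·t and substitute into x ≡ 3 (mod 8): 63·t ≡ 3 − 52 = -49 (mod 8).
    Reduce coefficients mod 8: 7·t ≡ 7 (mod 8).
    The inverse of 7 mod 8 is 7 (since 7·7 = 49 = 6·8 + 1), so t ≡ 7·7 = 49 ≡ 1 (mod 8).
    Then x = 52 + 63·1 = 115, valid modulo lcm(63, 8) = 504: x ≡ 115 (mod 504).
Verify: 115 mod 9 = 7 ✓, 115 mod 7 = 3 ✓, 115 mod 8 = 3 ✓.

x ≡ 115 (mod 504).


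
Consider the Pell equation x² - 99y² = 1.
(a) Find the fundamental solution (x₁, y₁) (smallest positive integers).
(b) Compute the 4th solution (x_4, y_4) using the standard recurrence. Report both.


Step 1: Find the fundamental solution (x₁, y₁) of x² - 99y² = 1.
  Expand √99 as a continued fraction. a₀ = ⌊√99⌋ = 9; iterate m_{k+1} = d_k·a_k − m_k, d_{k+1} = (99 − m_{k+1}²)/d_k, a_{k+1} = ⌊(a₀ + m_{k+1})/d_{k+1}⌋ (starting m₀ = 0, d₀ = 1), with convergents p_k = a_k·p_{k-1} + p_{k-2}, q_k = a_k·q_{k-1} + q_{k-2} (p₋₁ = 1, q₋₁ = 0):
  k = 0: a₀ = 9; p₀/q₀ = 9/1; p₀² − 99·q₀² = 81 − 99 = -18.
  k = 1: m = 9, d = 18, a = ⌊(9 + 9)/18⌋ = 1; p/q = (1·9 + 1)/(1·1 + 0) = 10/1; p² − 99·q² = 100 − 99 = 1.
  The first convergent with p² − 99·q² = 1 gives the fundamental solution (x₁, y₁) = (10, 1).
Step 2: Apply the recurrence (x_{n+1}, y_{n+1}) = (x₁x_n + 99y₁y_n, x₁y_n + y₁x_n) repeatedly.
  From (x_1, y_1) = (10, 1): x_2 = 10·10 + 99·1·1 = 199; y_2 = 10·1 + 1·10 = 20.
  From (x_2, y_2) = (199, 20): x_3 = 10·199 + 99·1·20 = 3970; y_3 = 10·20 + 1·199 = 399.
  From (x_3, y_3) = (3970, 399): x_4 = 10·3970 + 99·1·399 = 79201; y_4 = 10·399 + 1·3970 = 7960.
Step 3: Verify x_4² - 99·y_4² = 6272798401 - 6272798400 = 1 (should be 1). ✓

(x_1, y_1) = (10, 1); (x_4, y_4) = (79201, 7960).


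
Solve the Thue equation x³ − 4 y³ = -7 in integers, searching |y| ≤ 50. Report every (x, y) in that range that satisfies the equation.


The equation is x³ - 4y³ = -7. For fixed y, x³ = 4·y³ − 7, so a solution requires the RHS to be a perfect cube.
Strategy: iterate y from -50 to 50, compute RHS = 4·y³ − 7, and check whether it is a (positive or negative) perfect cube.
Check small values of y:
  y = 0: RHS = -7 is not a perfect cube.
  y = 1: RHS = -3 is not a perfect cube.
  y = -1: RHS = -11 is not a perfect cube.
  y = 2: RHS = 25 is not a perfect cube.
  y = -2: RHS = -39 is not a perfect cube.
  y = 3: RHS = 101 is not a perfect cube.
  y = -3: RHS = -115 is not a perfect cube.
Continuing the search up to |y| = 50 finds no solutions either.
No (x, y) in the scanned range satisfies the equation.

No integer solutions with |y| ≤ 50.


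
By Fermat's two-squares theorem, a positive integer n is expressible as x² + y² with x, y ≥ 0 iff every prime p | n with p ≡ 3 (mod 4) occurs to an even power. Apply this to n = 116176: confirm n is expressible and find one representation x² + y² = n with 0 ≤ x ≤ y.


Step 1: Factor n = 116176 = 2^4 · 53 · 137.
Step 2: Check the mod-4 condition on each prime factor: 2 = 2 (special); 53 ≡ 1 (mod 4), exponent 1; 137 ≡ 1 (mod 4), exponent 1.
All primes ≡ 3 (mod 4) appear to even exponent (or don't appear), so by the two-squares theorem n IS expressible as a sum of two squares.
Step 3: Build a representation. Group n = k² · m with k = 4 and m = 53 · 137 = 7261 (a product of primes ≡ 1 (mod 4)); a representation of m scales to one of n via (k·x)² + (k·y)² = k²(x² + y²). Each prime p ≡ 1 (mod 4) is itself a sum of two squares; find a² by testing p − a² for a perfect square:
  53: 53 − 1² = 52, 53 − 2² = 49 = 7² ⇒ 53 = 2² + 7².
  137: 137 − 1² = 136, 137 − 2² = 133, 137 − 3² = 128, 137 − 4² = 121 = 11² ⇒ 137 = 4² + 11².
  Combine using the Brahmagupta–Fibonacci identity (a² + b²)(c² + d²) = (ac − bd)² + (ad + bc)² = (ac + bd)² + (ad − bc)²:
  53 · 137 = 7261: from (2² + 7²)(4² + 11²), take (2·4 − 7·11, 2·11 + 7·4) = (8 − 77, 22 + 28) = (-69, 50); dropping signs (only squares matter) gives (69, 50); check 69² + 50² = 4761 + 2500 = 7261 ✓.
  Scale by k = 4: (4·69, 4·50) = (276, 200).
Step 4: Order so x ≤ y and verify: 200² + 276² = 40000 + 76176 = 116176 = n. ✓

n = 116176 = 200² + 276² (one valid representation with x ≤ y).


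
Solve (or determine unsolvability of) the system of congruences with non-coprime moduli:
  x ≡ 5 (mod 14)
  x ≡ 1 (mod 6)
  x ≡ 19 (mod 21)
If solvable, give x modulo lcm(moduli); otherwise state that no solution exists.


Moduli 14, 6, 21 are not pairwise coprime, so CRT works modulo lcm(m_i) when all pairwise compatibility conditions hold.
Pairwise compatibility: gcd(m_i, m_j) must divide a_i - a_j for every pair.
Merge one congruence at a time:
  Start: x ≡ 5 (mod 14).
  Combine with x ≡ 1 (mod 6): gcd(14, 6) = 2; 1 - 5 = -4, which IS divisible by 2, so compatible.
    Write x = 5 + 14·t and substitute into x ≡ 1 (mod 6): 14·t ≡ 1 − 5 = -4 (mod 6).
    Divide the congruence (and modulus) by g = 2: 7·t ≡ -2 (mod 3).
    Reduce coefficients mod 3: 1·t ≡ 1 (mod 3).
    So t ≡ 1 (mod 3).
    Then x = 5 + 14·1 = 19, valid modulo lcm(14, 6) = 42: x ≡ 19 (mod 42).
  Combine with x ≡ 19 (mod 21): gcd(42, 21) = 21; 19 - 19 = 0, which IS divisible by 21, so compatible.
    Write x = 19 + 42·t and substitute into x ≡ 19 (mod 21): 42·t ≡ 19 − 19 = 0 (mod 21).
    Divide the congruence (and modulus) by g = 21: 2·t ≡ 0 (mod 1).
    Modulo 1 every t works; take t = 0.
    Then x = 19 + 42·0 = 19, valid modulo lcm(42, 21) = 42: x ≡ 19 (mod 42).
Verify: 19 mod 14 = 5, 19 mod 6 = 1, 19 mod 21 = 19.

x ≡ 19 (mod 42).


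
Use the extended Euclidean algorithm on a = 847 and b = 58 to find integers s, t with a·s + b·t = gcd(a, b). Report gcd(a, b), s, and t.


Euclidean algorithm on (847, 58) — divide until remainder is 0:
  847 = 14 · 58 + 35
  58 = 1 · 35 + 23
  35 = 1 · 23 + 12
  23 = 1 · 12 + 11
  12 = 1 · 11 + 1
  11 = 11 · 1 + 0
gcd(847, 58) = 1.
Track Bezout coefficients alongside the remainders: start with r₀ = 847 = a·1 + b·0 (s = 1, t = 0) and r₁ = 58 = a·0 + b·1 (s = 0, t = 1); each new remainder r_{k+1} = r_{k-1} − q_k·r_k inherits s_{k+1} = s_{k-1} − q_k·s_k, t_{k+1} = t_{k-1} − q_k·t_k, so r_k = a·s_k + b·t_k at every step:
  q = 14: r = 35, s = 1 − 14·0 = 1, t = 0 − 14·1 = -14  (check: 847·1 + 58·(-14) = 35)
  q = 1: r = 23, s = 0 − 1·1 = -1, t = 1 − 1·(-14) = 15  (check: 847·(-1) + 58·15 = 23)
  q = 1: r = 12, s = 1 − 1·(-1) = 2, t = -14 − 1·15 = -29  (check: 847·2 + 58·(-29) = 12)
  q = 1: r = 11, s = -1 − 1·2 = -3, t = 15 − 1·(-29) = 44  (check: 847·(-3) + 58·44 = 11)
  q = 1: r = 1, s = 2 − 1·(-3) = 5, t = -29 − 1·44 = -73  (check: 847·5 + 58·(-73) = 1)
The row with r = 1 (the gcd) gives the Bezout coefficients s = 5, t = -73.
Result: 847 · (5) + 58 · (-73) = 1.

gcd(847, 58) = 1; s = 5, t = -73 (check: 847·5 + 58·(-73) = 1).


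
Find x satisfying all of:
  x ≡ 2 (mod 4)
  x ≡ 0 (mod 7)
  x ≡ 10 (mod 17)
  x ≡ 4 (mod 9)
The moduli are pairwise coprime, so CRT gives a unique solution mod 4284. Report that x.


Product of moduli M = 4 · 7 · 17 · 9 = 4284.
Merge one congruence at a time:
  Start: x ≡ 2 (mod 4).
  Combine with x ≡ 0 (mod 7); new modulus lcm = 28.
    Write x = 2 + 4·t and substitute into x ≡ 0 (mod 7): 4·t ≡ 0 − 2 = -2 (mod 7).
    Reduce coefficients mod 7: 4·t ≡ 5 (mod 7).
    The inverse of 4 mod 7 is 2 (since 4·2 = 8 = 1·7 + 1), so t ≡ 2·5 = 10 ≡ 3 (mod 7).
    Then x = 2 + 4·3 = 14, valid modulo lcm(4, 7) = 28: x ≡ 14 (mod 28).
  Combine with x ≡ 10 (mod 17); new modulus lcm = 476.
    Write x = 14 + 28·t and substitute into x ≡ 10 (mod 17): 28·t ≡ 10 − 14 = -4 (mod 17).
    Reduce coefficients mod 17: 11·t ≡ 13 (mod 17).
    The inverse of 11 mod 17 is 14 (since 11·14 = 154 = 9·17 + 1), so t ≡ 14·13 = 182 ≡ 12 (mod 17).
    Then x = 14 + 28·12 = 350, valid modulo lcm(28, 17) = 476: x ≡ 350 (mod 476).
  Combine with x ≡ 4 (mod 9); new modulus lcm = 4284.
    Write x = 350 + 476·t and substitute into x ≡ 4 (mod 9): 476·t ≡ 4 − 350 = -346 (mod 9).
    Reduce coefficients mod 9: 8·t ≡ 5 (mod 9).
    The inverse of 8 mod 9 is 8 (since 8·8 = 64 = 7·9 + 1), so t ≡ 8·5 = 40 ≡ 4 (mod 9).
    Then x = 350 + 476·4 = 2254, valid modulo lcm(476, 9) = 4284: x ≡ 2254 (mod 4284).
Verify against each original: 2254 mod 4 = 2, 2254 mod 7 = 0, 2254 mod 17 = 10, 2254 mod 9 = 4.

x ≡ 2254 (mod 4284).


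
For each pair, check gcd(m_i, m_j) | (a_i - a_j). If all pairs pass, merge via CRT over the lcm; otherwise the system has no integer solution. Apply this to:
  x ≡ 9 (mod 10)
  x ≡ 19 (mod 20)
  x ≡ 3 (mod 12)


Moduli 10, 20, 12 are not pairwise coprime, so CRT works modulo lcm(m_i) when all pairwise compatibility conditions hold.
Pairwise compatibility: gcd(m_i, m_j) must divide a_i - a_j for every pair.
Merge one congruence at a time:
  Start: x ≡ 9 (mod 10).
  Combine with x ≡ 19 (mod 20): gcd(10, 20) = 10; 19 - 9 = 10, which IS divisible by 10, so compatible.
    Write x = 9 + 10·t and substitute into x ≡ 19 (mod 20): 10·t ≡ 19 − 9 = 10 (mod 20).
    Divide the congruence (and modulus) by g = 10: 1·t ≡ 1 (mod 2).
    So t ≡ 1 (mod 2).
    Then x = 9 + 10·1 = 19, valid modulo lcm(10, 20) = 20: x ≡ 19 (mod 20).
  Combine with x ≡ 3 (mod 12): gcd(20, 12) = 4; 3 - 19 = -16, which IS divisible by 4, so compatible.
    Write x = 19 + 20·t and substitute into x ≡ 3 (mod 12): 20·t ≡ 3 − 19 = -16 (mod 12).
    Divide the congruence (and modulus) by g = 4: 5·t ≡ -4 (mod 3).
    Reduce coefficients mod 3: 2·t ≡ 2 (mod 3).
    The inverse of 2 mod 3 is 2 (since 2·2 = 4 = 1·3 + 1), so t ≡ 2·2 = 4 ≡ 1 (mod 3).
    Then x = 19 + 20·1 = 39, valid modulo lcm(20, 12) = 60: x ≡ 39 (mod 60).
Verify: 39 mod 10 = 9, 39 mod 20 = 19, 39 mod 12 = 3.

x ≡ 39 (mod 60).


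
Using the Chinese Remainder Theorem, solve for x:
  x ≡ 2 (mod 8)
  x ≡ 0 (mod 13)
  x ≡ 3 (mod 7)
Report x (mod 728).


Moduli 8, 13, 7 are pairwise coprime; by CRT there is a unique solution modulo M = 8 · 13 · 7 = 728.
Solve pairwise, accumulating the modulus:
  Start with x ≡ 2 (mod 8).
  Combine with x ≡ 0 (mod 13): since gcd(8, 13) = 1, we get a unique residue mod 104.
    Write x = 2 + 8·t and substitute into x ≡ 0 (mod 13): 8·t ≡ 0 − 2 = -2 (mod 13).
    Reduce coefficients mod 13: 8·t ≡ 11 (mod 13).
    The inverse of 8 mod 13 is 5 (since 8·5 = 40 = 3·13 + 1), so t ≡ 5·11 = 55 ≡ 3 (mod 13).
    Then x = 2 + 8·3 = 26, valid modulo lcm(8, 13) = 104: x ≡ 26 (mod 104).
  Combine with x ≡ 3 (mod 7): since gcd(104, 7) = 1, we get a unique residue mod 728.
    Write x = 26 + 104·t and substitute into x ≡ 3 (mod 7): 104·t ≡ 3 − 26 = -23 (mod 7).
    Reduce coefficients mod 7: 6·t ≡ 5 (mod 7).
    The inverse of 6 mod 7 is 6 (since 6·6 = 36 = 5·7 + 1), so t ≡ 6·5 = 30 ≡ 2 (mod 7).
    Then x = 26 + 104·2 = 234, valid modulo lcm(104, 7) = 728: x ≡ 234 (mod 728).
Verify: 234 mod 8 = 2 ✓, 234 mod 13 = 0 ✓, 234 mod 7 = 3 ✓.

x ≡ 234 (mod 728).


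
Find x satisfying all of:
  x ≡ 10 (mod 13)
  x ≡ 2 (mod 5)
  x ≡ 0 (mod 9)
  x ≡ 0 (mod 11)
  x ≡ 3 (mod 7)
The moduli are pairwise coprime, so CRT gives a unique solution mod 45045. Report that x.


Product of moduli M = 13 · 5 · 9 · 11 · 7 = 45045.
Merge one congruence at a time:
  Start: x ≡ 10 (mod 13).
  Combine with x ≡ 2 (mod 5); new modulus lcm = 65.
    Write x = 10 + 13·t and substitute into x ≡ 2 (mod 5): 13·t ≡ 2 − 10 = -8 (mod 5).
    Reduce coefficients mod 5: 3·t ≡ 2 (mod 5).
    The inverse of 3 mod 5 is 2 (since 3·2 = 6 = 1·5 + 1), so t ≡ 2·2 = 4 ≡ 4 (mod 5).
    Then x = 10 + 13·4 = 62, valid modulo lcm(13, 5) = 65: x ≡ 62 (mod 65).
  Combine with x ≡ 0 (mod 9); new modulus lcm = 585.
    Write x = 62 + 65·t and substitute into x ≡ 0 (mod 9): 65·t ≡ 0 − 62 = -62 (mod 9).
    Reduce coefficients mod 9: 2·t ≡ 1 (mod 9).
    The inverse of 2 mod 9 is 5 (since 2·5 = 10 = 1·9 + 1), so t ≡ 5·1 = 5 ≡ 5 (mod 9).
    Then x = 62 + 65·5 = 387, valid modulo lcm(65, 9) = 585: x ≡ 387 (mod 585).
  Combine with x ≡ 0 (mod 11); new modulus lcm = 6435.
    Write x = 387 + 585·t and substitute into x ≡ 0 (mod 11): 585·t ≡ 0 − 387 = -387 (mod 11).
    Reduce coefficients mod 11: 2·t ≡ 9 (mod 11).
    The inverse of 2 mod 11 is 6 (since 2·6 = 12 = 1·11 + 1), so t ≡ 6·9 = 54 ≡ 10 (mod 11).
    Then x = 387 + 585·10 = 6237, valid modulo lcm(585, 11) = 6435: x ≡ 6237 (mod 6435).
  Combine with x ≡ 3 (mod 7); new modulus lcm = 45045.
    Write x = 6237 + 6435·t and substitute into x ≡ 3 (mod 7): 6435·t ≡ 3 − 6237 = -6234 (mod 7).
    Reduce coefficients mod 7: 2·t ≡ 3 (mod 7).
    The inverse of 2 mod 7 is 4 (since 2·4 = 8 = 1·7 + 1), so t ≡ 4·3 = 12 ≡ 5 (mod 7).
    Then x = 6237 + 6435·5 = 38412, valid modulo lcm(6435, 7) = 45045: x ≡ 38412 (mod 45045).
Verify against each original: 38412 mod 13 = 10, 38412 mod 5 = 2, 38412 mod 9 = 0, 38412 mod 11 = 0, 38412 mod 7 = 3.

x ≡ 38412 (mod 45045).


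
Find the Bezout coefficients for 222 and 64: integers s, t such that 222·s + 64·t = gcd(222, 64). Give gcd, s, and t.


Euclidean algorithm on (222, 64) — divide until remainder is 0:
  222 = 3 · 64 + 30
  64 = 2 · 30 + 4
  30 = 7 · 4 + 2
  4 = 2 · 2 + 0
gcd(222, 64) = 2.
Track Bezout coefficients alongside the remainders: start with r₀ = 222 = a·1 + b·0 (s = 1, t = 0) and r₁ = 64 = a·0 + b·1 (s = 0, t = 1); each new remainder r_{k+1} = r_{k-1} − q_k·r_k inherits s_{k+1} = s_{k-1} − q_k·s_k, t_{k+1} = t_{k-1} − q_k·t_k, so r_k = a·s_k + b·t_k at every step:
  q = 3: r = 30, s = 1 − 3·0 = 1, t = 0 − 3·1 = -3  (check: 222·1 + 64·(-3) = 30)
  q = 2: r = 4, s = 0 − 2·1 = -2, t = 1 − 2·(-3) = 7  (check: 222·(-2) + 64·7 = 4)
  q = 7: r = 2, s = 1 − 7·(-2) = 15, t = -3 − 7·7 = -52  (check: 222·15 + 64·(-52) = 2)
The row with r = 2 (the gcd) gives the Bezout coefficients s = 15, t = -52.
Result: 222 · (15) + 64 · (-52) = 2.

gcd(222, 64) = 2; s = 15, t = -52 (check: 222·15 + 64·(-52) = 2).


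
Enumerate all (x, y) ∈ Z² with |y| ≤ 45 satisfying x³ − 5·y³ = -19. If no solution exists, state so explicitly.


The equation is x³ - 5y³ = -19. For fixed y, x³ = 5·y³ − 19, so a solution requires the RHS to be a perfect cube.
Strategy: iterate y from -45 to 45, compute RHS = 5·y³ − 19, and check whether it is a (positive or negative) perfect cube.
Check small values of y:
  y = 0: RHS = -19 is not a perfect cube.
  y = 1: RHS = -14 is not a perfect cube.
  y = -1: RHS = -24 is not a perfect cube.
  y = 2: RHS = 21 is not a perfect cube.
  y = -2: RHS = -59 is not a perfect cube.
  y = 3: RHS = 116 is not a perfect cube.
  y = -3: RHS = -154 is not a perfect cube.
Continuing the search up to |y| = 45 finds no solutions either.
No (x, y) in the scanned range satisfies the equation.

No integer solutions with |y| ≤ 45.


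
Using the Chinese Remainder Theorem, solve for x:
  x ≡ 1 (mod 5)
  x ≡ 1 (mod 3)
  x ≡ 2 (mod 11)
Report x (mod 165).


Moduli 5, 3, 11 are pairwise coprime; by CRT there is a unique solution modulo M = 5 · 3 · 11 = 165.
Solve pairwise, accumulating the modulus:
  Start with x ≡ 1 (mod 5).
  Combine with x ≡ 1 (mod 3): since gcd(5, 3) = 1, we get a unique residue mod 15.
    Write x = 1 + 5·t and substitute into x ≡ 1 (mod 3): 5·t ≡ 1 − 1 = 0 (mod 3).
    Reduce coefficients mod 3: 2·t ≡ 0 (mod 3).
    The inverse of 2 mod 3 is 2 (since 2·2 = 4 = 1·3 + 1), so t ≡ 2·0 = 0 ≡ 0 (mod 3).
    Then x = 1 + 5·0 = 1, valid modulo lcm(5, 3) = 15: x ≡ 1 (mod 15).
  Combine with x ≡ 2 (mod 11): since gcd(15, 11) = 1, we get a unique residue mod 165.
    Write x = 1 + 15·t and substitute into x ≡ 2 (mod 11): 15·t ≡ 2 − 1 = 1 (mod 11).
    Reduce coefficients mod 11: 4·t ≡ 1 (mod 11).
    The inverse of 4 mod 11 is 3 (since 4·3 = 12 = 1·11 + 1), so t ≡ 3·1 = 3 ≡ 3 (mod 11).
    Then x = 1 + 15·3 = 46, valid modulo lcm(15, 11) = 165: x ≡ 46 (mod 165).
Verify: 46 mod 5 = 1 ✓, 46 mod 3 = 1 ✓, 46 mod 11 = 2 ✓.

x ≡ 46 (mod 165).


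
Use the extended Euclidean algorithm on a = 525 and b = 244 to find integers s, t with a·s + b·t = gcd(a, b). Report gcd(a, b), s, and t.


Euclidean algorithm on (525, 244) — divide until remainder is 0:
  525 = 2 · 244 + 37
  244 = 6 · 37 + 22
  37 = 1 · 22 + 15
  22 = 1 · 15 + 7
  15 = 2 · 7 + 1
  7 = 7 · 1 + 0
gcd(525, 244) = 1.
Track Bezout coefficients alongside the remainders: start with r₀ = 525 = a·1 + b·0 (s = 1, t = 0) and r₁ = 244 = a·0 + b·1 (s = 0, t = 1); each new remainder r_{k+1} = r_{k-1} − q_k·r_k inherits s_{k+1} = s_{k-1} − q_k·s_k, t_{k+1} = t_{k-1} − q_k·t_k, so r_k = a·s_k + b·t_k at every step:
  q = 2: r = 37, s = 1 − 2·0 = 1, t = 0 − 2·1 = -2  (check: 525·1 + 244·(-2) = 37)
  q = 6: r = 22, s = 0 − 6·1 = -6, t = 1 − 6·(-2) = 13  (check: 525·(-6) + 244·13 = 22)
  q = 1: r = 15, s = 1 − 1·(-6) = 7, t = -2 − 1·13 = -15  (check: 525·7 + 244·(-15) = 15)
  q = 1: r = 7, s = -6 − 1·7 = -13, t = 13 − 1·(-15) = 28  (check: 525·(-13) + 244·28 = 7)
  q = 2: r = 1, s = 7 − 2·(-13) = 33, t = -15 − 2·28 = -71  (check: 525·33 + 244·(-71) = 1)
The row with r = 1 (the gcd) gives the Bezout coefficients s = 33, t = -71.
Result: 525 · (33) + 244 · (-71) = 1.

gcd(525, 244) = 1; s = 33, t = -71 (check: 525·33 + 244·(-71) = 1).


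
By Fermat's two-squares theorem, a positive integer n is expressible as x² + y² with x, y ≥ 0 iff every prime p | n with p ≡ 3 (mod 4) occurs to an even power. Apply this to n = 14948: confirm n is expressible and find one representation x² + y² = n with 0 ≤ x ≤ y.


Step 1: Factor n = 14948 = 2^2 · 37 · 101.
Step 2: Check the mod-4 condition on each prime factor: 2 = 2 (special); 37 ≡ 1 (mod 4), exponent 1; 101 ≡ 1 (mod 4), exponent 1.
All primes ≡ 3 (mod 4) appear to even exponent (or don't appear), so by the two-squares theorem n IS expressible as a sum of two squares.
Step 3: Build a representation. Group n = k² · m with k = 2 and m = 37 · 101 = 3737 (a product of primes ≡ 1 (mod 4)); a representation of m scales to one of n via (k·x)² + (k·y)² = k²(x² + y²). Each prime p ≡ 1 (mod 4) is itself a sum of two squares; find a² by testing p − a² for a perfect square:
  37: 37 − 1² = 36 = 6² ⇒ 37 = 1² + 6².
  101: 101 − 1² = 100 = 10² ⇒ 101 = 1² + 10².
  Combine using the Brahmagupta–Fibonacci identity (a² + b²)(c² + d²) = (ac − bd)² + (ad + bc)² = (ac + bd)² + (ad − bc)²:
  37 · 101 = 3737: from (1² + 6²)(1² + 10²), take (1·1 − 6·10, 1·10 + 6·1) = (1 − 60, 10 + 6) = (-59, 16); dropping signs (only squares matter) gives (59, 16); check 59² + 16² = 3481 + 256 = 3737 ✓.
  Scale by k = 2: (2·59, 2·16) = (118, 32).
Step 4: Order so x ≤ y and verify: 32² + 118² = 1024 + 13924 = 14948 = n. ✓

n = 14948 = 32² + 118² (one valid representation with x ≤ y).
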